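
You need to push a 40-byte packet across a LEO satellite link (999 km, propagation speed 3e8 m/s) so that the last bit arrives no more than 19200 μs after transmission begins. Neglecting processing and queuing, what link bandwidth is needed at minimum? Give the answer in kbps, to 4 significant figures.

L = 320 bits.
Propagation delay = 999000 / 300000000 = 3330 μs.
Transmission budget = 19200 − 3330 = 15870 μs.
R ≥ L / t_tx = 320 bits / 0.01587 s = 20.16 kbps.

20.16 kbps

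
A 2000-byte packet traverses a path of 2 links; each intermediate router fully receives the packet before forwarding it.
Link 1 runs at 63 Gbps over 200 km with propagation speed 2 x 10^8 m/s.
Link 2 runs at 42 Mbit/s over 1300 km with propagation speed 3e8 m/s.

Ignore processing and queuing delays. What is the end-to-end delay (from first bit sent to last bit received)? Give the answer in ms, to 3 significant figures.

5.71 ms

L = 2000 × 8 = 16000 bits.
Transmission delays (L/R per hop): 0.000253968, 0.380952 ms; sum = 0.381206 ms.
Propagation delays (d/s per hop): 1, 4.33333 ms; sum = 5.33333 ms.
End-to-end = 5.71 ms.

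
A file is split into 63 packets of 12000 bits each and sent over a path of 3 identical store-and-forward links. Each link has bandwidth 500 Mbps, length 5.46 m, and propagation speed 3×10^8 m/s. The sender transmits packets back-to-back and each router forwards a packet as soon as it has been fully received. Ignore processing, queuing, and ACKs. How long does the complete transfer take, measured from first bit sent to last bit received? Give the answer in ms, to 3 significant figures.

1.56 ms

Per-hop transmission t_tx = L/R = 12000/500000000 = 0.024 ms.
Per-hop propagation t_prop = 5.46/300000000 = 1.82e-05 ms.
Pipeline fill: first packet needs 3·t_tx to clear all hops; remaining 62 packets each add one t_tx.
Total = (3+63-1)·t_tx + 3·t_prop = 65·0.024 + 3·1.82e-05 = 1.56 ms.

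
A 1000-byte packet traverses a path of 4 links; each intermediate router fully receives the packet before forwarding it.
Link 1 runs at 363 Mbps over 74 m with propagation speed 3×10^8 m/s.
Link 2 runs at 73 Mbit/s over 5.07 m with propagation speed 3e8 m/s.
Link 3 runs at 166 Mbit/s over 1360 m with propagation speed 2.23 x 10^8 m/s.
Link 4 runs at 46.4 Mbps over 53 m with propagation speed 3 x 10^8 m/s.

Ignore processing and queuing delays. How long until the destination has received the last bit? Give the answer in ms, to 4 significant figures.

0.3588 ms

L = 1000 × 8 = 8000 bits.
Transmission delays (L/R per hop): 0.0220386, 0.109589, 0.0481928, 0.172414 ms; sum = 0.352234 ms.
Propagation delays (d/s per hop): 0.000246667, 1.69e-05, 0.00609865, 0.000176667 ms; sum = 0.00653889 ms.
End-to-end = 0.3588 ms.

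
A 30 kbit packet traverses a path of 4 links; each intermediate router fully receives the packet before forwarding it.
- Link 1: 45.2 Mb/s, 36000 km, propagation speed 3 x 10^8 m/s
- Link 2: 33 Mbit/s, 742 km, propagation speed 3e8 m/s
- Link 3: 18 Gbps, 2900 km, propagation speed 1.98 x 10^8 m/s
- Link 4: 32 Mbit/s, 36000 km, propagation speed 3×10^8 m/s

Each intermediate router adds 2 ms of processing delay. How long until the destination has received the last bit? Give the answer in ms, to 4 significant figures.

265.6 ms

L = 30000 bits.
Transmission delays (L/R per hop): 0.663717, 0.909091, 0.00166667, 0.9375 ms; sum = 2.51197 ms.
Propagation delays (d/s per hop): 120, 2.47333, 14.6465, 120 ms; sum = 257.12 ms.
Processing at 3 router(s): 3 × 2 ms = 6 ms.
End-to-end = 265.6 ms.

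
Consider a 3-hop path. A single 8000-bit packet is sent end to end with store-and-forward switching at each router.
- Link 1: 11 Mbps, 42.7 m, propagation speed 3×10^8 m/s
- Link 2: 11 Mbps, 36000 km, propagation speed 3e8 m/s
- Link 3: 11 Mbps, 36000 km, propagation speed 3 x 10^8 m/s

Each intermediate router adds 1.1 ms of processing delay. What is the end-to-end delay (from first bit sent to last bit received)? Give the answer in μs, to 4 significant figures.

244400 μs

Transmission delay per hop = L/R = 8000/11000000 = 727.273 μs; 3 hops → 2181.82 μs.
Propagation delays (d/s per hop): 0.142333, 120000, 120000 μs; sum = 240000 μs.
Processing at 2 router(s): 2 × 1.1 ms = 2200 μs.
End-to-end = 244400 μs.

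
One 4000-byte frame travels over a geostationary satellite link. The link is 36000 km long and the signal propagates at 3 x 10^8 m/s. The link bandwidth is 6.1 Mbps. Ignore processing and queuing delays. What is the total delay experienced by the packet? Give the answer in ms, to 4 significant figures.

L = 4000 × 8 = 32000 bits.
Transmission delay = L/R = 32000 / 6100000 = 5.2459 ms.
Propagation delay = d/s = 36000000 m / 300000000 m/s = 120 ms.
Total = 125.2 ms.

125.2 ms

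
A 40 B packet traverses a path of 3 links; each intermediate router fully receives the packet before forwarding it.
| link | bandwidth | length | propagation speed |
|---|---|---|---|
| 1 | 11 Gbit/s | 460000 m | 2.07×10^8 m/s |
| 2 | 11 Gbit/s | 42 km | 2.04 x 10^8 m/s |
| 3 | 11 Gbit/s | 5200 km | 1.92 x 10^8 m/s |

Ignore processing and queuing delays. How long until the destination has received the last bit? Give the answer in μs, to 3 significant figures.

29500 μs

L = 40 × 8 = 320 bits.
Transmission delay per hop = L/R = 320/11000000000 = 0.0290909 μs; 3 hops → 0.0872727 μs.
Propagation delays (d/s per hop): 2222.22, 205.882, 27083.3 μs; sum = 29511.4 μs.
End-to-end = 29500 μs.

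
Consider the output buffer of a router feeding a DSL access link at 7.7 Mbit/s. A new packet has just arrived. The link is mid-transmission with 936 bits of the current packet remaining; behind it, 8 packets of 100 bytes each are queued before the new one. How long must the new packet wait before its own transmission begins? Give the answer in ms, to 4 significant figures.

0.9527 ms

Each queued packet: L/R = 800/7700000 = 0.103896 ms.
8 queued → 0.831169 ms.
Plus remaining 936 bits of current packet: 0.121558 ms.
Queuing delay = 0.9527 ms.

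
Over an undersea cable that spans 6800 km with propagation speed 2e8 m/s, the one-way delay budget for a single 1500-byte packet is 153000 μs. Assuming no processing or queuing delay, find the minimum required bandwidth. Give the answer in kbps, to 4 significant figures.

100.8 kbps

L = 12000 bits.
Propagation delay = 6800000 / 200000000 = 34000 μs.
Transmission budget = 153000 − 34000 = 119000 μs.
R ≥ L / t_tx = 12000 bits / 0.119 s = 100.8 kbps.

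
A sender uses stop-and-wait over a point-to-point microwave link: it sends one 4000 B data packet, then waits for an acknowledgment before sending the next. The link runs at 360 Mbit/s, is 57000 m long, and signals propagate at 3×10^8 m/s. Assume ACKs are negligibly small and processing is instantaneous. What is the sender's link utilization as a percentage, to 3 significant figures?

19.0 %

t_tx = L/R = 32000/360000000 = 8.88889e-05 s.
t_prop = 57000/300000000 = 0.00019 s; RTT = 0.00038 s.
Cycle = t_tx + RTT = 0.000468889 s.
Utilization = t_tx / cycle = 8.88889e-05/0.000468889 = 19.0 %.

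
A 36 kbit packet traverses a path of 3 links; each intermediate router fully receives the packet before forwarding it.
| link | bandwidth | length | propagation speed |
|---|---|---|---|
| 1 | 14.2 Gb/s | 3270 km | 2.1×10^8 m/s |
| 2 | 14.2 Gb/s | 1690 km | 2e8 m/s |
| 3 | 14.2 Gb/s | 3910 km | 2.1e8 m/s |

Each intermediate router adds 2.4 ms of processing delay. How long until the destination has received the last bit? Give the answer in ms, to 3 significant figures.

47.4 ms

L = 36000 bits.
Transmission delay per hop = L/R = 36000/14200000000 = 0.00253521 ms; 3 hops → 0.00760563 ms.
Propagation delays (d/s per hop): 15.5714, 8.45, 18.619 ms; sum = 42.6405 ms.
Processing at 2 router(s): 2 × 2.4 ms = 4.8 ms.
End-to-end = 47.4 ms.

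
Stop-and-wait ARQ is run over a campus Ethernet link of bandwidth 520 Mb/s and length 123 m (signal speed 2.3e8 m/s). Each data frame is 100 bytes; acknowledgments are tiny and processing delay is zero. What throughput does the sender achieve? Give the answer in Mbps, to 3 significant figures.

307 Mbps

t_tx = L/R = 800/520000000 = 1.53846e-06 s.
t_prop = 123/2.3e+08 = 5.34783e-07 s; RTT = 1.06957e-06 s.
Cycle = t_tx + RTT = 2.60803e-06 s.
Throughput = L / cycle = 800 / 2.60803e-06 = 307 Mbps.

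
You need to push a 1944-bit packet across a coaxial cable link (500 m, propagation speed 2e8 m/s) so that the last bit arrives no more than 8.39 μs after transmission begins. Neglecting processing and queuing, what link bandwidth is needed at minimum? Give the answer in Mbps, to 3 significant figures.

Propagation delay = 500 / 200000000 = 2.5 μs.
Transmission budget = 8.39 − 2.5 = 5.89 μs.
R ≥ L / t_tx = 1944 bits / 5.89e-06 s = 330 Mbps.

330 Mbps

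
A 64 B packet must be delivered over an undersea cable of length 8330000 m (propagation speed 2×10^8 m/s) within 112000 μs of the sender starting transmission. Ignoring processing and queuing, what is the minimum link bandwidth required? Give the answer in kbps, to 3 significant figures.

7.28 kbps

L = 512 bits.
Propagation delay = 8330000 / 200000000 = 41650 μs.
Transmission budget = 112000 − 41650 = 70350 μs.
R ≥ L / t_tx = 512 bits / 0.07035 s = 7.28 kbps.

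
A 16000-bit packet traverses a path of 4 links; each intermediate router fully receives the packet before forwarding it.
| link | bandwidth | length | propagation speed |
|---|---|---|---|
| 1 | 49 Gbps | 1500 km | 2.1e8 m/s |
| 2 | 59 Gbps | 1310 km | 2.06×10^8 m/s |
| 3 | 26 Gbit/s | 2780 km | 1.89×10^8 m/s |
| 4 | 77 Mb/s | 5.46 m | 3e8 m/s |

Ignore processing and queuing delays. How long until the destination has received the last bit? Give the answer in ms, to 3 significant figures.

Transmission delays (L/R per hop): 0.000326531, 0.000271186, 0.000615385, 0.207792 ms; sum = 0.209005 ms.
Propagation delays (d/s per hop): 7.14286, 6.35922, 14.709, 1.82e-05 ms; sum = 28.2111 ms.
End-to-end = 28.4 ms.

28.4 ms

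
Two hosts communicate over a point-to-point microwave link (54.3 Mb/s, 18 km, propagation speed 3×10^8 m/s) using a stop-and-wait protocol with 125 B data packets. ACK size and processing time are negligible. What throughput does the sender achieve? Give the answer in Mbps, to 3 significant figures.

t_tx = L/R = 1000/54300000 = 1.84162e-05 s.
t_prop = 18000/300000000 = 6e-05 s; RTT = 0.00012 s.
Cycle = t_tx + RTT = 0.000138416 s.
Throughput = L / cycle = 1000 / 0.000138416 = 7.22 Mbps.

7.22 Mbps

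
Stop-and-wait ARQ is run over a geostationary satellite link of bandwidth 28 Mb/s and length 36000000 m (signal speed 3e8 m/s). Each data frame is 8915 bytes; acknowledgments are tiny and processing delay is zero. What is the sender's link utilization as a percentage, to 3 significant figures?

t_tx = L/R = 71320/28000000 = 0.00254714 s.
t_prop = 36000000/300000000 = 0.12 s; RTT = 0.24 s.
Cycle = t_tx + RTT = 0.242547 s.
Utilization = t_tx / cycle = 0.00254714/0.242547 = 1.05 %.

1.05 %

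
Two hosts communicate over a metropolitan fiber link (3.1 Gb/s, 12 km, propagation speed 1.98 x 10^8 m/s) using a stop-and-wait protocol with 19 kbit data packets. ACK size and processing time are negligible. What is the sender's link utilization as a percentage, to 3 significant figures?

4.81 %

t_tx = L/R = 19000/3100000000 = 6.12903e-06 s.
t_prop = 12000/198000000 = 6.06061e-05 s; RTT = 0.000121212 s.
Cycle = t_tx + RTT = 0.000127341 s.
Utilization = t_tx / cycle = 6.12903e-06/0.000127341 = 4.81 %.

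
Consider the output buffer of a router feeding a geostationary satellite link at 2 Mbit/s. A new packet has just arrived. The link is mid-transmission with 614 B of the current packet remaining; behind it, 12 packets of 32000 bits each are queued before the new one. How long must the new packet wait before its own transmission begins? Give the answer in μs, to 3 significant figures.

Each queued packet: L/R = 32000/2000000 = 16000 μs.
12 queued → 192000 μs.
Plus remaining 4912 bits of current packet: 2456 μs.
Queuing delay = 194000 μs.

194000 μs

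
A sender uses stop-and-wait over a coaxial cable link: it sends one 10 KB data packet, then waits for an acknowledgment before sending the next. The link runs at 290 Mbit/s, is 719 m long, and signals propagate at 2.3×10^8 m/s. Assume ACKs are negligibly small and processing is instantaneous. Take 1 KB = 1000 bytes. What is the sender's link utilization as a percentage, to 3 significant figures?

97.8 %

t_tx = L/R = 80000/290000000 = 0.000275862 s.
t_prop = 719/2.3e+08 = 3.12609e-06 s; RTT = 6.25217e-06 s.
Cycle = t_tx + RTT = 0.000282114 s.
Utilization = t_tx / cycle = 0.000275862/0.000282114 = 97.8 %.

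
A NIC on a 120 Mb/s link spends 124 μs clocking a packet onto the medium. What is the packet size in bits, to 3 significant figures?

L = R × t_tx = 120000000 b/s × 0.000124 s = 14880 bits.

14900 bits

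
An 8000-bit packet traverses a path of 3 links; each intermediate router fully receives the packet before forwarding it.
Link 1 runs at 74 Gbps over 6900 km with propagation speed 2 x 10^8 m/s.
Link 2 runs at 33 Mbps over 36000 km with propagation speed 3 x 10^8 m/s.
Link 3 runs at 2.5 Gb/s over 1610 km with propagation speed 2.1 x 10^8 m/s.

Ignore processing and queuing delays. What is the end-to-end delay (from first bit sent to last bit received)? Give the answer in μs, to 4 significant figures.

Transmission delays (L/R per hop): 0.108108, 242.424, 3.2 μs; sum = 245.732 μs.
Propagation delays (d/s per hop): 34500, 120000, 7666.67 μs; sum = 162167 μs.
End-to-end = 162400 μs.

162400 μs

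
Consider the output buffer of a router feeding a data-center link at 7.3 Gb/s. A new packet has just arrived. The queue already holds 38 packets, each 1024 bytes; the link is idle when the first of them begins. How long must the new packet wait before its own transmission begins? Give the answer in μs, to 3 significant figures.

Each queued packet: L/R = 8192/7300000000 = 1.12219 μs.
38 queued → 42.6433 μs.
Queuing delay = 42.6 μs.

42.6 μs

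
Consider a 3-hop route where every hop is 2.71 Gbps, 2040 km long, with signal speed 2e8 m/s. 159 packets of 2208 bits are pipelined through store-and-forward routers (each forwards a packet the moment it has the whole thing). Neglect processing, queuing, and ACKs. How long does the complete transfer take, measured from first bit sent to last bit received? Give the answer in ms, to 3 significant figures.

Per-hop transmission t_tx = L/R = 2208/2710000000 = 0.00081476 ms.
Per-hop propagation t_prop = 2040000/200000000 = 10.2 ms.
Pipeline fill: first packet needs 3·t_tx to clear all hops; remaining 158 packets each add one t_tx.
Total = (3+159-1)·t_tx + 3·t_prop = 161·0.00081476 + 3·10.2 = 30.7 ms.

30.7 ms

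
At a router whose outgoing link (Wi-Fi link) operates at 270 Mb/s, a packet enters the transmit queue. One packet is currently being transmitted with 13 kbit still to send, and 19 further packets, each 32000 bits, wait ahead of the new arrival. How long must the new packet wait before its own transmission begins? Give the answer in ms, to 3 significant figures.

2.30 ms

Each queued packet: L/R = 32000/270000000 = 0.118519 ms.
19 queued → 2.25185 ms.
Plus remaining 13000 bits of current packet: 0.0481481 ms.
Queuing delay = 2.30 ms.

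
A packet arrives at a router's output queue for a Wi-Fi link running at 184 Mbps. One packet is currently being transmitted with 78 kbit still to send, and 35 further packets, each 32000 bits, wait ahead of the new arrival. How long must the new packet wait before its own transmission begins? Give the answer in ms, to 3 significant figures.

Each queued packet: L/R = 32000/184000000 = 0.173913 ms.
35 queued → 6.08696 ms.
Plus remaining 78000 bits of current packet: 0.423913 ms.
Queuing delay = 6.51 ms.

6.51 ms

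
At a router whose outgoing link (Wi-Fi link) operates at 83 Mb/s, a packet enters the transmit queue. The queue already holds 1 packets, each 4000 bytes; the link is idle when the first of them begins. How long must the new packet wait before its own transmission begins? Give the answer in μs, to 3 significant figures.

Each queued packet: L/R = 32000/83000000 = 385.542 μs.
1 queued → 385.542 μs.
Queuing delay = 386 μs.

386 μs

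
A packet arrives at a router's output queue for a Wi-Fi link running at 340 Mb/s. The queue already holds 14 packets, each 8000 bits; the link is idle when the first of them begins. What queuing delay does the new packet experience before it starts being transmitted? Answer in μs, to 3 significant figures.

Each queued packet: L/R = 8000/340000000 = 23.5294 μs.
14 queued → 329.412 μs.
Queuing delay = 329 μs.

329 μs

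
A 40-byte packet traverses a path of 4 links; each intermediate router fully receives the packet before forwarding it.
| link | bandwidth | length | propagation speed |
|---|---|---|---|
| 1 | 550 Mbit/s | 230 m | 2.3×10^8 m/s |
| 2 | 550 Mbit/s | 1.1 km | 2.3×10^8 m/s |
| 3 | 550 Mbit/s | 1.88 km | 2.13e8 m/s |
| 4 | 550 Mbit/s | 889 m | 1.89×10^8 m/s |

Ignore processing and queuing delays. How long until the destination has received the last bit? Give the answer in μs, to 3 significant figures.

L = 40 × 8 = 320 bits.
Transmission delay per hop = L/R = 320/550000000 = 0.581818 μs; 4 hops → 2.32727 μs.
Propagation delays (d/s per hop): 1, 4.78261, 8.82629, 4.7037 μs; sum = 19.3126 μs.
End-to-end = 21.6 μs.

21.6 μs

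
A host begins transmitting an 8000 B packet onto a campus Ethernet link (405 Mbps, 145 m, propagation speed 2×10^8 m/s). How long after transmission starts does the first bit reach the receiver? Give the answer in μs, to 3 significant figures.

First bit experiences only propagation delay: d/s = 145/200000000 = 0.725 μs.

0.725 μs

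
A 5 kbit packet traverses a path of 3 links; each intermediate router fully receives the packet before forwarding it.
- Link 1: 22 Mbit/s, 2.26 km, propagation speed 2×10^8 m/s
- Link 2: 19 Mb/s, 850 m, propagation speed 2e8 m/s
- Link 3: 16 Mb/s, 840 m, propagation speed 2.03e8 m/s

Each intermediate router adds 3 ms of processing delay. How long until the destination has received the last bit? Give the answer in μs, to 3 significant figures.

L = 5000 bits.
Transmission delays (L/R per hop): 227.273, 263.158, 312.5 μs; sum = 802.931 μs.
Propagation delays (d/s per hop): 11.3, 4.25, 4.13793 μs; sum = 19.6879 μs.
Processing at 2 router(s): 2 × 3 ms = 6000 μs.
End-to-end = 6820 μs.

6820 μs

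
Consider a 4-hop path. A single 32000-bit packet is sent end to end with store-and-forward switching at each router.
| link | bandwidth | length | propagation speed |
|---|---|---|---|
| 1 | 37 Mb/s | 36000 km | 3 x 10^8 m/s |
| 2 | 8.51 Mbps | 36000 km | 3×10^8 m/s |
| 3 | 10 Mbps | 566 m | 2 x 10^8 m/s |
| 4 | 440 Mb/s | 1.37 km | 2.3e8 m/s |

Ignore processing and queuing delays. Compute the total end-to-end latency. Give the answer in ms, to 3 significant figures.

248 ms

Transmission delays (L/R per hop): 0.864865, 3.76028, 3.2, 0.0727273 ms; sum = 7.89787 ms.
Propagation delays (d/s per hop): 120, 120, 0.00283, 0.00595652 ms; sum = 240.009 ms.
End-to-end = 248 ms.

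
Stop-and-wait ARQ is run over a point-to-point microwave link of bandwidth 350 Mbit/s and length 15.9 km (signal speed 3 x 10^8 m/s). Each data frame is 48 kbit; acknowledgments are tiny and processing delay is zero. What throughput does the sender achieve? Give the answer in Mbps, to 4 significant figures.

197.4 Mbps

t_tx = L/R = 48000/350000000 = 0.000137143 s.
t_prop = 15900/300000000 = 5.3e-05 s; RTT = 0.000106 s.
Cycle = t_tx + RTT = 0.000243143 s.
Throughput = L / cycle = 48000 / 0.000243143 = 197.4 Mbps.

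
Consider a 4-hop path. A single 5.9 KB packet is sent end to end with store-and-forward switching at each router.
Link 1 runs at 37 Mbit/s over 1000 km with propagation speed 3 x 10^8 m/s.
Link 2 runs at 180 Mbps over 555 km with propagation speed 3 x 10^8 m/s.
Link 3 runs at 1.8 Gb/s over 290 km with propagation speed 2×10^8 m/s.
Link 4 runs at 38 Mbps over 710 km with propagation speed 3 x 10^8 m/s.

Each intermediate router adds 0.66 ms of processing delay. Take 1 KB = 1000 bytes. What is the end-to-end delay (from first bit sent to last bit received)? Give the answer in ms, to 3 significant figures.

L = 47200 bits.
Transmission delays (L/R per hop): 1.27568, 0.262222, 0.0262222, 1.24211 ms; sum = 2.80623 ms.
Propagation delays (d/s per hop): 3.33333, 1.85, 1.45, 2.36667 ms; sum = 9 ms.
Processing at 3 router(s): 3 × 0.66 ms = 1.98 ms.
End-to-end = 13.8 ms.

13.8 ms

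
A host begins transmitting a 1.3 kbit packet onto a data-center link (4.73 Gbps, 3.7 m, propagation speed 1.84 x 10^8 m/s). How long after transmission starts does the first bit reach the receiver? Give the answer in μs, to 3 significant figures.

First bit experiences only propagation delay: d/s = 3.7/184000000 = 0.0201 μs.

0.0201 μs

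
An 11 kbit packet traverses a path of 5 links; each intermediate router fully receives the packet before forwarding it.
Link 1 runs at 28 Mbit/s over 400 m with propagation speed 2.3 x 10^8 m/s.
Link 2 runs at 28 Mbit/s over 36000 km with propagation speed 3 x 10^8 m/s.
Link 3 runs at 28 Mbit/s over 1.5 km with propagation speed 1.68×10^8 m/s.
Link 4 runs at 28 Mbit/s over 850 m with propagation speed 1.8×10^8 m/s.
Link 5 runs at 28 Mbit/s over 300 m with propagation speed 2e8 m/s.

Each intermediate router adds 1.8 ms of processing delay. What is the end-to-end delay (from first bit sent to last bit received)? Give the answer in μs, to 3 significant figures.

L = 11000 bits.
Transmission delay per hop = L/R = 11000/28000000 = 392.857 μs; 5 hops → 1964.29 μs.
Propagation delays (d/s per hop): 1.73913, 120000, 8.92857, 4.72222, 1.5 μs; sum = 120017 μs.
Processing at 4 router(s): 4 × 1.8 ms = 7200 μs.
End-to-end = 129000 μs.

129000 μs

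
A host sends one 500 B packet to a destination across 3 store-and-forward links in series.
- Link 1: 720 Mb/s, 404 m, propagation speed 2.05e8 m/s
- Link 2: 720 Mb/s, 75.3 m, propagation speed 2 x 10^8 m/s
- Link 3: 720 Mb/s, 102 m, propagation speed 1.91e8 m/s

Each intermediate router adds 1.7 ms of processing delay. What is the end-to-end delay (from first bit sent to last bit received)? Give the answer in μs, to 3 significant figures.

L = 500 × 8 = 4000 bits.
Transmission delay per hop = L/R = 4000/720000000 = 5.55556 μs; 3 hops → 16.6667 μs.
Propagation delays (d/s per hop): 1.97073, 0.3765, 0.534031 μs; sum = 2.88126 μs.
Processing at 2 router(s): 2 × 1.7 ms = 3400 μs.
End-to-end = 3420 μs.

3420 μs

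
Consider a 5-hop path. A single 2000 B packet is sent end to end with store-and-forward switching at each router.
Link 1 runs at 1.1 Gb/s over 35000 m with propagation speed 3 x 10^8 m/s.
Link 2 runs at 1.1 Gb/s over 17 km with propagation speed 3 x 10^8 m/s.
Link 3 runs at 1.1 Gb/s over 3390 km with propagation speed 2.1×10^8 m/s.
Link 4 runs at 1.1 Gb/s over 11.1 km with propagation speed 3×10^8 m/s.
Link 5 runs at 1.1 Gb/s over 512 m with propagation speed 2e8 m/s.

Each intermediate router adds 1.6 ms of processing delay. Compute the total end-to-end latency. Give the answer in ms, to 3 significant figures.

22.8 ms

L = 2000 × 8 = 16000 bits.
Transmission delay per hop = L/R = 16000/1100000000 = 0.0145455 ms; 5 hops → 0.0727273 ms.
Propagation delays (d/s per hop): 0.116667, 0.0566667, 16.1429, 0.037, 0.00256 ms; sum = 16.3558 ms.
Processing at 4 router(s): 4 × 1.6 ms = 6.4 ms.
End-to-end = 22.8 ms.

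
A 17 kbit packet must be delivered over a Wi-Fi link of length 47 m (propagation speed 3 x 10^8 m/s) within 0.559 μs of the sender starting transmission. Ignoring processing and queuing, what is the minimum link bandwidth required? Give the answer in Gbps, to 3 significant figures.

Propagation delay = 47 / 300000000 = 0.156667 μs.
Transmission budget = 0.559 − 0.156667 = 0.402333 μs.
R ≥ L / t_tx = 17000 bits / 4.02333e-07 s = 42.3 Gbps.

42.3 Gbps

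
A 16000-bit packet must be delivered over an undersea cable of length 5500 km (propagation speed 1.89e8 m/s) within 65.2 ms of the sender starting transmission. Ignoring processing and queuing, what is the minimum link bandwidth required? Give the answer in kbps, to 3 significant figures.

Propagation delay = 5500000 / 189000000 = 29.1005 ms.
Transmission budget = 65.2 − 29.1005 = 36.0995 ms.
R ≥ L / t_tx = 16000 bits / 0.0360995 s = 443 kbps.

443 kbps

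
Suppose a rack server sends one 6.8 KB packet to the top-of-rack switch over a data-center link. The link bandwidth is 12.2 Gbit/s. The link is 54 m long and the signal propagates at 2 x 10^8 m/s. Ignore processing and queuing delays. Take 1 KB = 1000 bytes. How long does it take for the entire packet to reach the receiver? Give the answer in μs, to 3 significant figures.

L = 54400 bits.
Transmission delay = L/R = 54400 / 12200000000 = 4.45902 μs.
Propagation delay = d/s = 54 m / 200000000 m/s = 0.27 μs.
Total = 4.73 μs.

4.73 μs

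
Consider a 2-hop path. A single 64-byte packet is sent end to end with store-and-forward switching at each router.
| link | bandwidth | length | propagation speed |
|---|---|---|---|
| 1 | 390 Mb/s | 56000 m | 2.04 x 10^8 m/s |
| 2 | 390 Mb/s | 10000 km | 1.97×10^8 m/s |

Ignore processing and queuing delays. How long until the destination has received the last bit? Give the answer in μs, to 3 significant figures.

51000 μs

L = 64 × 8 = 512 bits.
Transmission delay per hop = L/R = 512/390000000 = 1.31282 μs; 2 hops → 2.62564 μs.
Propagation delays (d/s per hop): 274.51, 50761.4 μs; sum = 51035.9 μs.
End-to-end = 51000 μs.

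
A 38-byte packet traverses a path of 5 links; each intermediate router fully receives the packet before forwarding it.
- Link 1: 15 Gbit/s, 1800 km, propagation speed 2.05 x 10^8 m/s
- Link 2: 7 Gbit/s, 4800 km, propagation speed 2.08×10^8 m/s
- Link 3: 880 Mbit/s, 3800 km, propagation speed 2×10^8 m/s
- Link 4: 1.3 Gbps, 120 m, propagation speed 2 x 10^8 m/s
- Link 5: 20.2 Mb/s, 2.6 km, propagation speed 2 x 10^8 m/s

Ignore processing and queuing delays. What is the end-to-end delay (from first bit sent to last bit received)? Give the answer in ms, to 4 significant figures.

L = 38 × 8 = 304 bits.
Transmission delays (L/R per hop): 2.02667e-05, 4.34286e-05, 0.000345455, 0.000233846, 0.0150495 ms; sum = 0.0156925 ms.
Propagation delays (d/s per hop): 8.78049, 23.0769, 19, 0.0006, 0.013 ms; sum = 50.871 ms.
End-to-end = 50.89 ms.

50.89 ms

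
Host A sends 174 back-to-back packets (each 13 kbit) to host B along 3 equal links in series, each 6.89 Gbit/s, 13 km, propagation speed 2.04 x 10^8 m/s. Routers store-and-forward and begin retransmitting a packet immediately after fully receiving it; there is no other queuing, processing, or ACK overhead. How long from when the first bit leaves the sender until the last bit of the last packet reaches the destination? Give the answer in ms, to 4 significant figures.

Per-hop transmission t_tx = L/R = 13000/6890000000 = 0.00188679 ms.
Per-hop propagation t_prop = 13000/204000000 = 0.0637255 ms.
Pipeline fill: first packet needs 3·t_tx to clear all hops; remaining 173 packets each add one t_tx.
Total = (3+174-1)·t_tx + 3·t_prop = 176·0.00188679 + 3·0.0637255 = 0.5233 ms.

0.5233 ms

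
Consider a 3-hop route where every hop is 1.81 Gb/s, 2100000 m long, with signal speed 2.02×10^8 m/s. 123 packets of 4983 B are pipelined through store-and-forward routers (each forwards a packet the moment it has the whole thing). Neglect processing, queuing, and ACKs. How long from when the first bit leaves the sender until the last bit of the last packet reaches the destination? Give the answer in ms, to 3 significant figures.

Per-hop transmission t_tx = L/R = 39864/1810000000 = 0.0220243 ms.
Per-hop propagation t_prop = 2100000/202000000 = 10.396 ms.
Pipeline fill: first packet needs 3·t_tx to clear all hops; remaining 122 packets each add one t_tx.
Total = (3+123-1)·t_tx + 3·t_prop = 125·0.0220243 + 3·10.396 = 33.9 ms.

33.9 ms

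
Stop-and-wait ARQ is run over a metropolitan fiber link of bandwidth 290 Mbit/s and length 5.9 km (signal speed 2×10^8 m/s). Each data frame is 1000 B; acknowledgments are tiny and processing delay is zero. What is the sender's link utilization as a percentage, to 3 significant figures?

31.9 %

t_tx = L/R = 8000/290000000 = 2.75862e-05 s.
t_prop = 5900/200000000 = 2.95e-05 s; RTT = 5.9e-05 s.
Cycle = t_tx + RTT = 8.65862e-05 s.
Utilization = t_tx / cycle = 2.75862e-05/8.65862e-05 = 31.9 %.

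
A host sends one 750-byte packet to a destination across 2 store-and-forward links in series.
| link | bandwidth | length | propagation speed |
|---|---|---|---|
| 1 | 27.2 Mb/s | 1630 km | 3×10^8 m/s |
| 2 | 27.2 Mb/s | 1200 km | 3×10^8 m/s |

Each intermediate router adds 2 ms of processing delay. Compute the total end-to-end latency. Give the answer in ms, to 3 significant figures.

L = 750 × 8 = 6000 bits.
Transmission delay per hop = L/R = 6000/27200000 = 0.220588 ms; 2 hops → 0.441176 ms.
Propagation delays (d/s per hop): 5.43333, 4 ms; sum = 9.43333 ms.
Processing at 1 router(s): 1 × 2 ms = 2 ms.
End-to-end = 11.9 ms.

11.9 ms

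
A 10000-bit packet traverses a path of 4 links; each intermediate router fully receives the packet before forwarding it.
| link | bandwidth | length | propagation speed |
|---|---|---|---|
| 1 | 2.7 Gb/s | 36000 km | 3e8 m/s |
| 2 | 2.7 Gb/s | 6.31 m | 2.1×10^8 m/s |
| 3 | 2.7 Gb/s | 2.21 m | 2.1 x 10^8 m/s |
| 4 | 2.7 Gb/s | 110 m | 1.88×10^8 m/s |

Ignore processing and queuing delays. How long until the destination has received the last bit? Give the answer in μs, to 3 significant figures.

Transmission delay per hop = L/R = 10000/2700000000 = 3.7037 μs; 4 hops → 14.8148 μs.
Propagation delays (d/s per hop): 120000, 0.0300476, 0.0105238, 0.585106 μs; sum = 120001 μs.
End-to-end = 120000 μs.

120000 μs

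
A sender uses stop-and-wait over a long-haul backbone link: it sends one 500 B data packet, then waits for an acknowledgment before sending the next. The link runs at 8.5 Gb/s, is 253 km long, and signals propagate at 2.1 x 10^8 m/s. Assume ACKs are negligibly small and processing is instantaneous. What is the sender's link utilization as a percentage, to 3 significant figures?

0.0195 %

t_tx = L/R = 4000/8500000000 = 4.70588e-07 s.
t_prop = 253000/210000000 = 0.00120476 s; RTT = 0.00240952 s.
Cycle = t_tx + RTT = 0.00240999 s.
Utilization = t_tx / cycle = 4.70588e-07/0.00240999 = 0.0195 %.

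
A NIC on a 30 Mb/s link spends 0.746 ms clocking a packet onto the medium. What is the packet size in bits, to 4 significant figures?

L = R × t_tx = 30000000 b/s × 0.000746 s = 22380 bits.

22380 bits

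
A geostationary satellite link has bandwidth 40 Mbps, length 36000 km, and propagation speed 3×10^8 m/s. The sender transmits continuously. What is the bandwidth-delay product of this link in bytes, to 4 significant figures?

Propagation delay = 36000000 / 300000000 = 0.12 s.
BDP = R × t_prop = 40000000 × 0.12 = 4800000 bits.
In bytes: 4800000/8 = 600000 bytes.

600000 bytes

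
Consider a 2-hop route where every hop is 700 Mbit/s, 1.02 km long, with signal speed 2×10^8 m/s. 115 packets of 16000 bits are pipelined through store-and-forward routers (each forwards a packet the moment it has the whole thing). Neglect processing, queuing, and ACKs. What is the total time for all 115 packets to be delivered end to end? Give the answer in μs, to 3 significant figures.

Per-hop transmission t_tx = L/R = 16000/700000000 = 22.8571 μs.
Per-hop propagation t_prop = 1020/200000000 = 5.1 μs.
Pipeline fill: first packet needs 2·t_tx to clear all hops; remaining 114 packets each add one t_tx.
Total = (2+115-1)·t_tx + 2·t_prop = 116·22.8571 + 2·5.1 = 2660 μs.

2660 μs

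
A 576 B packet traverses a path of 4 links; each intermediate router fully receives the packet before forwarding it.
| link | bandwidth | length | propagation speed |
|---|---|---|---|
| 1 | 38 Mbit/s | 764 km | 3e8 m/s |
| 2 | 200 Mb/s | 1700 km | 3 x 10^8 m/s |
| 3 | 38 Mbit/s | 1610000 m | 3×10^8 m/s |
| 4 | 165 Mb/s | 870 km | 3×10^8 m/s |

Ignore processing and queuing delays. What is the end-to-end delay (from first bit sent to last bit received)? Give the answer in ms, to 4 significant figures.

L = 576 × 8 = 4608 bits.
Transmission delays (L/R per hop): 0.121263, 0.02304, 0.121263, 0.0279273 ms; sum = 0.293494 ms.
Propagation delays (d/s per hop): 2.54667, 5.66667, 5.36667, 2.9 ms; sum = 16.48 ms.
End-to-end = 16.77 ms.

16.77 ms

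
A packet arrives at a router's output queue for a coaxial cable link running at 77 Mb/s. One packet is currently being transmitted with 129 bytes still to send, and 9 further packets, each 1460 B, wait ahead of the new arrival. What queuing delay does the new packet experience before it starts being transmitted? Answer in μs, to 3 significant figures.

1380 μs

Each queued packet: L/R = 11680/77000000 = 151.688 μs.
9 queued → 1365.19 μs.
Plus remaining 1032 bits of current packet: 13.4026 μs.
Queuing delay = 1380 μs.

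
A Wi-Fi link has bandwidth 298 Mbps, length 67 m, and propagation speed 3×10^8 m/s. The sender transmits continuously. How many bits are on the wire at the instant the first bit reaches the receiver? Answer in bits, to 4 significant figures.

66.55 bits

Propagation delay = 67 / 300000000 = 2.23333e-07 s.
BDP = R × t_prop = 298000000 × 2.23333e-07 = 66.5533 bits.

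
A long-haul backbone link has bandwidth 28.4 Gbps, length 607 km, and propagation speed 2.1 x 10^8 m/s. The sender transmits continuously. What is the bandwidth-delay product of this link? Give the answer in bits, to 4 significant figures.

82090000 bits

Propagation delay = 607000 / 210000000 = 0.00289048 s.
BDP = R × t_prop = 28400000000 × 0.00289048 = 82089500 bits.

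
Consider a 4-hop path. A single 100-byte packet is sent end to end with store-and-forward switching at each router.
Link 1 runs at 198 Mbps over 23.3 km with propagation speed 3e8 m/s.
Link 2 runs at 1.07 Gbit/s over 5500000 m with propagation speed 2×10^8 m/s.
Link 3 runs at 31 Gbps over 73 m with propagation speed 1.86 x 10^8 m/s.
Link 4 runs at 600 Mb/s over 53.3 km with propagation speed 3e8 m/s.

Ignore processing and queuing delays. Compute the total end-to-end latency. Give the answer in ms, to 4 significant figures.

27.76 ms

L = 100 × 8 = 800 bits.
Transmission delays (L/R per hop): 0.0040404, 0.000747664, 2.58065e-05, 0.00133333 ms; sum = 0.00614721 ms.
Propagation delays (d/s per hop): 0.0776667, 27.5, 0.000392473, 0.177667 ms; sum = 27.7557 ms.
End-to-end = 27.76 ms.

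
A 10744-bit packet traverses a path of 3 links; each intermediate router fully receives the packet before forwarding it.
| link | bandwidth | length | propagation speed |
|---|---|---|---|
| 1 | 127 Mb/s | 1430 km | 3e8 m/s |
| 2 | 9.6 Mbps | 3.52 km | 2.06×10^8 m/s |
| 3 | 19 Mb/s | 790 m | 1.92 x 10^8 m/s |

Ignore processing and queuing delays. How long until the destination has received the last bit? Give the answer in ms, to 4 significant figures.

Transmission delays (L/R per hop): 0.0845984, 1.11917, 0.565474 ms; sum = 1.76924 ms.
Propagation delays (d/s per hop): 4.76667, 0.0170874, 0.00411458 ms; sum = 4.78787 ms.
End-to-end = 6.557 ms.

6.557 ms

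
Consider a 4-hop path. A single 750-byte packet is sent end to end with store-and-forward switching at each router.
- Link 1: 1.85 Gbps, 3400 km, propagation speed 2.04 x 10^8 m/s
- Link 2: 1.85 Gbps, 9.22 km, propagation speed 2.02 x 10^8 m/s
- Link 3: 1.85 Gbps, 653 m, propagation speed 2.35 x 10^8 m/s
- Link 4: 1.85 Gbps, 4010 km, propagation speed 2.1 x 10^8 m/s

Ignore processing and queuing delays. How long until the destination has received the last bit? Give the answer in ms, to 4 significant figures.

35.82 ms

L = 750 × 8 = 6000 bits.
Transmission delay per hop = L/R = 6000/1850000000 = 0.00324324 ms; 4 hops → 0.012973 ms.
Propagation delays (d/s per hop): 16.6667, 0.0456436, 0.00277872, 19.0952 ms; sum = 35.8103 ms.
End-to-end = 35.82 ms.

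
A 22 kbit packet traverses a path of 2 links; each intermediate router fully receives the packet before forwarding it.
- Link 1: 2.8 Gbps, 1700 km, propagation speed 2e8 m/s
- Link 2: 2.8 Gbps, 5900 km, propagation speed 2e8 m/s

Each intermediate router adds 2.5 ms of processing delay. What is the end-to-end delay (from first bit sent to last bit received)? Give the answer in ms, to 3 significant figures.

40.5 ms

L = 22000 bits.
Transmission delay per hop = L/R = 22000/2800000000 = 0.00785714 ms; 2 hops → 0.0157143 ms.
Propagation delays (d/s per hop): 8.5, 29.5 ms; sum = 38 ms.
Processing at 1 router(s): 1 × 2.5 ms = 2.5 ms.
End-to-end = 40.5 ms.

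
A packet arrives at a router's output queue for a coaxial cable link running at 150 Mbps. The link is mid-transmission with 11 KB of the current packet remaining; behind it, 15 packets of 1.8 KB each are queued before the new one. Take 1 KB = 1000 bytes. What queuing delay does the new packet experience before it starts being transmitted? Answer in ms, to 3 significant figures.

2.03 ms

Each queued packet: L/R = 14400/150000000 = 0.096 ms.
15 queued → 1.44 ms.
Plus remaining 88000 bits of current packet: 0.586667 ms.
Queuing delay = 2.03 ms.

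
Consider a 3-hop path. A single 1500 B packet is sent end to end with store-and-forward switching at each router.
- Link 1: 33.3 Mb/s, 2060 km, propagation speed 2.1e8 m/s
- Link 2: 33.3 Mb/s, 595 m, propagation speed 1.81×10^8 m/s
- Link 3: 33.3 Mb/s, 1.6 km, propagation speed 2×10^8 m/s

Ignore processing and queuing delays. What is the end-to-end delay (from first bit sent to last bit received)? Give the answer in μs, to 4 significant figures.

L = 1500 × 8 = 12000 bits.
Transmission delay per hop = L/R = 12000/3.33e+07 = 360.36 μs; 3 hops → 1081.08 μs.
Propagation delays (d/s per hop): 9809.52, 3.28729, 8 μs; sum = 9820.81 μs.
End-to-end = 10900 μs.

10900 μs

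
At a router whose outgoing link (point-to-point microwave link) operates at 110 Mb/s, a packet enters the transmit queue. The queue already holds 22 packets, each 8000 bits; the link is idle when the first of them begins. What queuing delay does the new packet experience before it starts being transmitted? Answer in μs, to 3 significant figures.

1600 μs

Each queued packet: L/R = 8000/110000000 = 72.7273 μs.
22 queued → 1600 μs.
Queuing delay = 1600 μs.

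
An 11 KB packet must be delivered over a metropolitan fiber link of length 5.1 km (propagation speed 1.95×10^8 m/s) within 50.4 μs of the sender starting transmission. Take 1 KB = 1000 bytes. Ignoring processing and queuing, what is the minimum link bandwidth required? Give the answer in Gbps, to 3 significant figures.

L = 88000 bits.
Propagation delay = 5100 / 195000000 = 26.1538 μs.
Transmission budget = 50.4 − 26.1538 = 24.2462 μs.
R ≥ L / t_tx = 88000 bits / 2.42462e-05 s = 3.63 Gbps.

3.63 Gbps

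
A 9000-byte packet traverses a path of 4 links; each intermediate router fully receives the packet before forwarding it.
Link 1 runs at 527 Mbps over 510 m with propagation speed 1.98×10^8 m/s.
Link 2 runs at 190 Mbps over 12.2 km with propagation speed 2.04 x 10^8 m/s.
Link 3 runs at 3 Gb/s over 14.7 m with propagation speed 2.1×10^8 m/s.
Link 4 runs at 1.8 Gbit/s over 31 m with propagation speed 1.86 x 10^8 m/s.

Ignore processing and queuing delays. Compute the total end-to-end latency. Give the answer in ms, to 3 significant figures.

L = 9000 × 8 = 72000 bits.
Transmission delays (L/R per hop): 0.136622, 0.378947, 0.024, 0.04 ms; sum = 0.57957 ms.
Propagation delays (d/s per hop): 0.00257576, 0.0598039, 7e-05, 0.000166667 ms; sum = 0.0626163 ms.
End-to-end = 0.642 ms.

0.642 ms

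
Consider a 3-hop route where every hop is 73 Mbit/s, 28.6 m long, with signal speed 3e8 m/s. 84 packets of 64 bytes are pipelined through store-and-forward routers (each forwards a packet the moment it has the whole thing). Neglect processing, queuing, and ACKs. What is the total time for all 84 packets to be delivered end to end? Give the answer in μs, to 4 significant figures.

603.5 μs

Per-hop transmission t_tx = L/R = 512/73000000 = 7.0137 μs.
Per-hop propagation t_prop = 28.6/300000000 = 0.0953333 μs.
Pipeline fill: first packet needs 3·t_tx to clear all hops; remaining 83 packets each add one t_tx.
Total = (3+84-1)·t_tx + 3·t_prop = 86·7.0137 + 3·0.0953333 = 603.5 μs.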